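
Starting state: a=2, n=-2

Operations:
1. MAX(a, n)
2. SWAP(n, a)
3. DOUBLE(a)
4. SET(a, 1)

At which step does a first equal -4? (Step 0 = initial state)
Step 3

Tracing a:
Initial: a = 2
After step 1: a = 2
After step 2: a = -2
After step 3: a = -4 ← first occurrence
After step 4: a = 1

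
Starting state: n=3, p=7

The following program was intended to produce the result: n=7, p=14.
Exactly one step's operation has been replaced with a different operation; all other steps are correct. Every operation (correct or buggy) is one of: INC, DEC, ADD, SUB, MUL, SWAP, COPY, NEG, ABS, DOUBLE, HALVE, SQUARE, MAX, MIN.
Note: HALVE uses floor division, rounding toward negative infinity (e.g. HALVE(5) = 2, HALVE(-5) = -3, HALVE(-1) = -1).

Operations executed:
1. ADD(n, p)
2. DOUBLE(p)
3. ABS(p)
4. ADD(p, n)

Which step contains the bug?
Step 2

Trace with buggy code:
Initial: n=3, p=7
After step 1: n=10, p=7
After step 2: n=10, p=14
After step 3: n=10, p=14
After step 4: n=10, p=24
Actual final n=10, p=24 ≠ expected n=7, p=14.
Step 2 is the only position where a single-operation replacement can produce the expected result.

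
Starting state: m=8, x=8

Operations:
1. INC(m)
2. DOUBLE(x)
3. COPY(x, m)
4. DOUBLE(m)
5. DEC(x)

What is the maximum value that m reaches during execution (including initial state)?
18

Values of m at each step:
Initial: m = 8
After step 1: m = 9
After step 2: m = 9
After step 3: m = 9
After step 4: m = 18 ← maximum
After step 5: m = 18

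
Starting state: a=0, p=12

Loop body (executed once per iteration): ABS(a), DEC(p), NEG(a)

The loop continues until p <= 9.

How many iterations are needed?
3

Tracing iterations:
Initial: a=0, p=12
After iteration 1: a=0, p=11
After iteration 2: a=0, p=10
After iteration 3: a=0, p=9
p <= 9 now holds, so the loop exits after 3 iterations.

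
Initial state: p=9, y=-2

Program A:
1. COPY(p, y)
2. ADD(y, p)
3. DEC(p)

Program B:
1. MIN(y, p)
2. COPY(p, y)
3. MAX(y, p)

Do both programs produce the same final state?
No

Program A final state: p=-3, y=-4
Program B final state: p=-2, y=-2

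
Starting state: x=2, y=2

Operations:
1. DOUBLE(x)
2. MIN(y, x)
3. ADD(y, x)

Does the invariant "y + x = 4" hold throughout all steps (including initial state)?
No, violated after step 1

The invariant is violated after step 1.

State at each step:
Initial: x=2, y=2
After step 1: x=4, y=2
After step 2: x=4, y=2
After step 3: x=4, y=6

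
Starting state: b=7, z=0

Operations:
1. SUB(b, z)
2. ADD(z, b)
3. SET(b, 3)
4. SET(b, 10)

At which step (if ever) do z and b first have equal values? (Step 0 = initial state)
Step 2

z and b first become equal after step 2.

Comparing values at each step:
Initial: z=0, b=7
After step 1: z=0, b=7
After step 2: z=7, b=7 ← equal!
After step 3: z=7, b=3
After step 4: z=7, b=10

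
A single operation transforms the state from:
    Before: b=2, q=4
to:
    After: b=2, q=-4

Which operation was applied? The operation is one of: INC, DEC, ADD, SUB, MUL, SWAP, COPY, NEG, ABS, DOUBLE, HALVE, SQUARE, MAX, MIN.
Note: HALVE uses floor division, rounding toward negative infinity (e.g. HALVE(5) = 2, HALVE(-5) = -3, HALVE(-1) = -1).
NEG(q)

Analyzing the change:
Before: b=2, q=4
After: b=2, q=-4
Variable q changed from 4 to -4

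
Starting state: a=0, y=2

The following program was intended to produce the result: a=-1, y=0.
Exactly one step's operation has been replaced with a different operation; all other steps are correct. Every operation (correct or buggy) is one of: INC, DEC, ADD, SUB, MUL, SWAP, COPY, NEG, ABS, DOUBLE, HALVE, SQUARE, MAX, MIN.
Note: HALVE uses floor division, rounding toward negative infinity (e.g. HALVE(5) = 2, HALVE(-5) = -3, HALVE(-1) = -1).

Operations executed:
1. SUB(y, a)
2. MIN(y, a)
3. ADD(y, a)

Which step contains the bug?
Step 3

Trace with buggy code:
Initial: a=0, y=2
After step 1: a=0, y=2
After step 2: a=0, y=0
After step 3: a=0, y=0
Actual final a=0, y=0 ≠ expected a=-1, y=0.
Step 3 is the only position where a single-operation replacement can produce the expected result.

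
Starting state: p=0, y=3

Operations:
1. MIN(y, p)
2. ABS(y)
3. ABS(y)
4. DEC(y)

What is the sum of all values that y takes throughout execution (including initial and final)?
2

Values of y at each step:
Initial: y = 3
After step 1: y = 0
After step 2: y = 0
After step 3: y = 0
After step 4: y = -1
Sum = 3 + 0 + 0 + 0 + -1 = 2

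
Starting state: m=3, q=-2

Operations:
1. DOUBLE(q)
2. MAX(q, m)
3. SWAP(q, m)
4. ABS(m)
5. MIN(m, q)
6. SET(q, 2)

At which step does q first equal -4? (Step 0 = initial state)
Step 1

Tracing q:
Initial: q = -2
After step 1: q = -4 ← first occurrence
After step 2: q = 3
After step 3: q = 3
After step 4: q = 3
After step 5: q = 3
After step 6: q = 2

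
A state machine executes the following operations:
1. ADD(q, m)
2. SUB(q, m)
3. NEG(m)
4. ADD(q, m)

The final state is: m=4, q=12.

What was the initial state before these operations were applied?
m=-4, q=8

Working backwards:
Final state: m=4, q=12
Before step 4 (ADD(q, m)): m=4, q=8
Before step 3 (NEG(m)): m=-4, q=8
Before step 2 (SUB(q, m)): m=-4, q=4
Before step 1 (ADD(q, m)): m=-4, q=8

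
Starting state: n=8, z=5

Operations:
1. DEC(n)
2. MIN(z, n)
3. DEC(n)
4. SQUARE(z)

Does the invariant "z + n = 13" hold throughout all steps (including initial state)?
No, violated after step 1

The invariant is violated after step 1.

State at each step:
Initial: n=8, z=5
After step 1: n=7, z=5
After step 2: n=7, z=5
After step 3: n=6, z=5
After step 4: n=6, z=25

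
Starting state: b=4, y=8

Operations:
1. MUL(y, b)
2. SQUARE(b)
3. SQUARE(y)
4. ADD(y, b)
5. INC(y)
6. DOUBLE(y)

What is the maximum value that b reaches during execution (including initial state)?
16

Values of b at each step:
Initial: b = 4
After step 1: b = 4
After step 2: b = 16 ← maximum
After step 3: b = 16
After step 4: b = 16
After step 5: b = 16
After step 6: b = 16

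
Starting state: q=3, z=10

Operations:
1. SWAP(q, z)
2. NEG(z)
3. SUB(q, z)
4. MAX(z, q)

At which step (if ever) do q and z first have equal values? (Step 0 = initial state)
Step 4

q and z first become equal after step 4.

Comparing values at each step:
Initial: q=3, z=10
After step 1: q=10, z=3
After step 2: q=10, z=-3
After step 3: q=13, z=-3
After step 4: q=13, z=13 ← equal!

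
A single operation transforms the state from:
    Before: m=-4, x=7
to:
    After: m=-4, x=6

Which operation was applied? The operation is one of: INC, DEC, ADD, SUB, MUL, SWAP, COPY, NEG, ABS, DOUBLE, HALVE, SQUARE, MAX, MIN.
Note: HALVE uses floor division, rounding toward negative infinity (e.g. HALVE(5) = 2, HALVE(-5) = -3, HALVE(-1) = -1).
DEC(x)

Analyzing the change:
Before: m=-4, x=7
After: m=-4, x=6
Variable x changed from 7 to 6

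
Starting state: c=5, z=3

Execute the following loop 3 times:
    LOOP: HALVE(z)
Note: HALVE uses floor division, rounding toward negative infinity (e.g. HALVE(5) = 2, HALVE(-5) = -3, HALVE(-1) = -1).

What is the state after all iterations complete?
c=5, z=0

Iteration trace:
Start: c=5, z=3
After iteration 1: c=5, z=1
After iteration 2: c=5, z=0
After iteration 3: c=5, z=0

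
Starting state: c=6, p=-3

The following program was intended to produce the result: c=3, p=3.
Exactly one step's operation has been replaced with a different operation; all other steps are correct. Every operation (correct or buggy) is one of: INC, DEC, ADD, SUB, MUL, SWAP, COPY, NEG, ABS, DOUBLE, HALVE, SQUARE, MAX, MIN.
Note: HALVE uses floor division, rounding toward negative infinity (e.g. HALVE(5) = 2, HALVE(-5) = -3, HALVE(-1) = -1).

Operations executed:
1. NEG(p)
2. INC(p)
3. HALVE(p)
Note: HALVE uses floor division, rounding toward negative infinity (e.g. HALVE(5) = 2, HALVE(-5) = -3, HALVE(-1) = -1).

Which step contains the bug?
Step 2

Trace with buggy code:
Initial: c=6, p=-3
After step 1: c=6, p=3
After step 2: c=6, p=4
After step 3: c=6, p=2
Actual final c=6, p=2 ≠ expected c=3, p=3.
Step 2 is the only position where a single-operation replacement can produce the expected result.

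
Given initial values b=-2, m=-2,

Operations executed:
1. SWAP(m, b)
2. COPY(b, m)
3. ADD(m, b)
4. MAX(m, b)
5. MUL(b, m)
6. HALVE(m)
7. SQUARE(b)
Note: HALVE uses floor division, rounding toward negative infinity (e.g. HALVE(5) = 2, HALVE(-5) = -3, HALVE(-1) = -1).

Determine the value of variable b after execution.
b = 16

Tracing execution:
Step 1: SWAP(m, b) → b = -2
Step 2: COPY(b, m) → b = -2
Step 3: ADD(m, b) → b = -2
Step 4: MAX(m, b) → b = -2
Step 5: MUL(b, m) → b = 4
Step 6: HALVE(m) → b = 4
Step 7: SQUARE(b) → b = 16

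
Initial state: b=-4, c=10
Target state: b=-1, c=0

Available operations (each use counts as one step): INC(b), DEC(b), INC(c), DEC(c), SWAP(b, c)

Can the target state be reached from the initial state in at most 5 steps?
No

The target state cannot be reached within 5 steps.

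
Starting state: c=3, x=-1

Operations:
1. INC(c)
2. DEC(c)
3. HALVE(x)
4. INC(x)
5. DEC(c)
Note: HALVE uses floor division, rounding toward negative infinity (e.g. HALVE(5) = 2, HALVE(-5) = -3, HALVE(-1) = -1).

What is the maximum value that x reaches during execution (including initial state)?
0

Values of x at each step:
Initial: x = -1
After step 1: x = -1
After step 2: x = -1
After step 3: x = -1
After step 4: x = 0 ← maximum
After step 5: x = 0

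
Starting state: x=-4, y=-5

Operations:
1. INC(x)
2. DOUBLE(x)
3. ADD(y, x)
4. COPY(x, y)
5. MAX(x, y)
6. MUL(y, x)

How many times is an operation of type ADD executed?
1

Counting ADD operations:
Step 3: ADD(y, x) ← ADD
Total: 1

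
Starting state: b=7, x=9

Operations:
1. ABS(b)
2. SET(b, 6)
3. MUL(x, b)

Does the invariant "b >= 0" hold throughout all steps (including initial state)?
Yes

The invariant holds at every step.

State at each step:
Initial: b=7, x=9
After step 1: b=7, x=9
After step 2: b=6, x=9
After step 3: b=6, x=54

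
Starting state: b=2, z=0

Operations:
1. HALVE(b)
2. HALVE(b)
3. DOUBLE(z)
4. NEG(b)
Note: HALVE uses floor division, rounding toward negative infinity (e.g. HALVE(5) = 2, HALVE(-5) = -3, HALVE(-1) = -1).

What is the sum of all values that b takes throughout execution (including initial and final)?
3

Values of b at each step:
Initial: b = 2
After step 1: b = 1
After step 2: b = 0
After step 3: b = 0
After step 4: b = 0
Sum = 2 + 1 + 0 + 0 + 0 = 3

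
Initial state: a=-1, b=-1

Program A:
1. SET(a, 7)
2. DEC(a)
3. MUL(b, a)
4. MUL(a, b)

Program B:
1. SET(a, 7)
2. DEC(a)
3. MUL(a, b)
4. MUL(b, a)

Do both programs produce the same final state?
No

Program A final state: a=-36, b=-6
Program B final state: a=-6, b=6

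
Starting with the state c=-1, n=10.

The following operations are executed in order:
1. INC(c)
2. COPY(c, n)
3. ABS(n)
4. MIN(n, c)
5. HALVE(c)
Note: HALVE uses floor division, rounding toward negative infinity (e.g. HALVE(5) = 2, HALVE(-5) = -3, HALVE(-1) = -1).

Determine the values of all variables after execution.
{c: 5, n: 10}

Step-by-step execution:
Initial: c=-1, n=10
After step 1 (INC(c)): c=0, n=10
After step 2 (COPY(c, n)): c=10, n=10
After step 3 (ABS(n)): c=10, n=10
After step 4 (MIN(n, c)): c=10, n=10
After step 5 (HALVE(c)): c=5, n=10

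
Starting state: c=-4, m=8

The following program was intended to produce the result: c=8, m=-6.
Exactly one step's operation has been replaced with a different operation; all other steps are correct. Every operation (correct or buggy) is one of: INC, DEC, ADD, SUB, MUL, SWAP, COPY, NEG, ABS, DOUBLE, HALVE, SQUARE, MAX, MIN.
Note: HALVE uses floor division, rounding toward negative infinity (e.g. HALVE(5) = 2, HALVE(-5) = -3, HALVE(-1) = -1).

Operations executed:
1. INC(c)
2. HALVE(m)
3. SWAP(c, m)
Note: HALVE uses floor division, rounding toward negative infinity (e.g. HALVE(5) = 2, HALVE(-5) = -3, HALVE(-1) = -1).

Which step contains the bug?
Step 2

Trace with buggy code:
Initial: c=-4, m=8
After step 1: c=-3, m=8
After step 2: c=-3, m=4
After step 3: c=4, m=-3
Actual final c=4, m=-3 ≠ expected c=8, m=-6.
Step 2 is the only position where a single-operation replacement can produce the expected result.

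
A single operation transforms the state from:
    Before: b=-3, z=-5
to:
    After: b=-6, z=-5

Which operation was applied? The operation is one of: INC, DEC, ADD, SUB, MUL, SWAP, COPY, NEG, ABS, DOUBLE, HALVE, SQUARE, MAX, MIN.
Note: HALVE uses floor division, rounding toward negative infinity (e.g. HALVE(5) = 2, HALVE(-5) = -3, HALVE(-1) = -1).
DOUBLE(b)

Analyzing the change:
Before: b=-3, z=-5
After: b=-6, z=-5
Variable b changed from -3 to -6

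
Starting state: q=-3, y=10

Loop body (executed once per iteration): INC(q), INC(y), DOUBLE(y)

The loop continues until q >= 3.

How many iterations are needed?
6

Tracing iterations:
Initial: q=-3, y=10
After iteration 1: q=-2, y=22
After iteration 2: q=-1, y=46
After iteration 3: q=0, y=94
After iteration 4: q=1, y=190
After iteration 5: q=2, y=382
After iteration 6: q=3, y=766
q >= 3 now holds, so the loop exits after 6 iterations.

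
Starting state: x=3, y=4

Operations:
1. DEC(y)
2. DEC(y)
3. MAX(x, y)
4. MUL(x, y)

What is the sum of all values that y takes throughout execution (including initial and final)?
13

Values of y at each step:
Initial: y = 4
After step 1: y = 3
After step 2: y = 2
After step 3: y = 2
After step 4: y = 2
Sum = 4 + 3 + 2 + 2 + 2 = 13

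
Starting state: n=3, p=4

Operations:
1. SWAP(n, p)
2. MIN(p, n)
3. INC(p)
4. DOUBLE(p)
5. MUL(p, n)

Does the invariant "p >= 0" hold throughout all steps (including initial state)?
Yes

The invariant holds at every step.

State at each step:
Initial: n=3, p=4
After step 1: n=4, p=3
After step 2: n=4, p=3
After step 3: n=4, p=4
After step 4: n=4, p=8
After step 5: n=4, p=32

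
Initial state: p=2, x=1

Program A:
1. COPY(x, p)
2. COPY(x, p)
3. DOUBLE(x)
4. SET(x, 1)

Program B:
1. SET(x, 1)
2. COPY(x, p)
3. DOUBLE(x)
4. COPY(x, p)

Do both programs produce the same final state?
No

Program A final state: p=2, x=1
Program B final state: p=2, x=2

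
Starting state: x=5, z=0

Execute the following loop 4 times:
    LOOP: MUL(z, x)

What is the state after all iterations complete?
x=5, z=0

Iteration trace:
Start: x=5, z=0
After iteration 1: x=5, z=0
After iteration 2: x=5, z=0
After iteration 3: x=5, z=0
After iteration 4: x=5, z=0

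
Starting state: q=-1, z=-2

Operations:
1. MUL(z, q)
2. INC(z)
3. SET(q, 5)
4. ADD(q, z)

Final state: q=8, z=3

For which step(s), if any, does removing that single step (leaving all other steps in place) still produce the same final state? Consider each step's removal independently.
None - removing any single step changes the final result

Testing removal of each single step:
Without step 1: final = q=4, z=-1 (different)
Without step 2: final = q=7, z=2 (different)
Without step 3: final = q=2, z=3 (different)
Without step 4: final = q=5, z=3 (different)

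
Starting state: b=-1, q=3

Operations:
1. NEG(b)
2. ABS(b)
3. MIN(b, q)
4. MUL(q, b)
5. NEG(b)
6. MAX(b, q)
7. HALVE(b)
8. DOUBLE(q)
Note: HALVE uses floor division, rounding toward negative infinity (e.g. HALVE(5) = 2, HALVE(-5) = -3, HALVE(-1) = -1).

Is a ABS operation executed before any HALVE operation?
Yes

First ABS: step 2
First HALVE: step 7
Since 2 < 7, ABS comes first.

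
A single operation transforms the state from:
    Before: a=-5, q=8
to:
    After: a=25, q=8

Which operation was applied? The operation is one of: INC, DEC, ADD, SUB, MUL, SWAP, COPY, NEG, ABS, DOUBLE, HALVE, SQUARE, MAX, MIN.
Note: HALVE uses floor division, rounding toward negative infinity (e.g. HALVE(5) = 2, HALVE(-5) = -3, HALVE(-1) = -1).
SQUARE(a)

Analyzing the change:
Before: a=-5, q=8
After: a=25, q=8
Variable a changed from -5 to 25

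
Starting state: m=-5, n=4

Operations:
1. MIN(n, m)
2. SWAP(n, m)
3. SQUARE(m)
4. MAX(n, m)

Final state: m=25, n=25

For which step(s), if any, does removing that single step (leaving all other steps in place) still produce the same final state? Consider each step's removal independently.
Step(s) 2

Testing removal of each single step:
Without step 1: final = m=16, n=16 (different)
Without step 2: final = m=25, n=25 (same)
Without step 3: final = m=-5, n=-5 (different)
Without step 4: final = m=25, n=-5 (different)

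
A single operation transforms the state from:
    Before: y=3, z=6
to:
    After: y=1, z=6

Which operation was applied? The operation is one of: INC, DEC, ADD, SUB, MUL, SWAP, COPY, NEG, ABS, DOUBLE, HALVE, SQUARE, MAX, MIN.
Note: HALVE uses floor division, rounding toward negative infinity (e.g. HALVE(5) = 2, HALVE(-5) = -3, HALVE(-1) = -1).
HALVE(y)

Analyzing the change:
Before: y=3, z=6
After: y=1, z=6
Variable y changed from 3 to 1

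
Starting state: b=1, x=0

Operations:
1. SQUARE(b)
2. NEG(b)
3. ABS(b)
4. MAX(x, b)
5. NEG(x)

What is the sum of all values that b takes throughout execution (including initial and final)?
4

Values of b at each step:
Initial: b = 1
After step 1: b = 1
After step 2: b = -1
After step 3: b = 1
After step 4: b = 1
After step 5: b = 1
Sum = 1 + 1 + -1 + 1 + 1 + 1 = 4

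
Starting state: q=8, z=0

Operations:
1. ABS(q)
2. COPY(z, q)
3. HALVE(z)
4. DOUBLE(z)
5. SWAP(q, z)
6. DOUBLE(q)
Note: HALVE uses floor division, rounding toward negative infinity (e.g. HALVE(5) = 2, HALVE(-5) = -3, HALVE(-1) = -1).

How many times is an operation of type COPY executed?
1

Counting COPY operations:
Step 2: COPY(z, q) ← COPY
Total: 1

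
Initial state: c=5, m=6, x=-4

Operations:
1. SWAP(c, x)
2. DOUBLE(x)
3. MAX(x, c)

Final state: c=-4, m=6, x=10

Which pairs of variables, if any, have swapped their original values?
None

Comparing initial and final values:
x: -4 → 10
m: 6 → 6
c: 5 → -4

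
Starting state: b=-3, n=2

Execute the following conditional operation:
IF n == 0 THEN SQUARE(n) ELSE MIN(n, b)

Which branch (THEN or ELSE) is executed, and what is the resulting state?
Branch: ELSE, Final state: b=-3, n=-3

Evaluating condition: n == 0
n = 2
Condition is False, so ELSE branch executes
After MIN(n, b): b=-3, n=-3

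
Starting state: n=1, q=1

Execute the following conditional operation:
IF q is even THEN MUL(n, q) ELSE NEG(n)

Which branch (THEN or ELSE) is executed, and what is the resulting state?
Branch: ELSE, Final state: n=-1, q=1

Evaluating condition: q is even
Condition is False, so ELSE branch executes
After NEG(n): n=-1, q=1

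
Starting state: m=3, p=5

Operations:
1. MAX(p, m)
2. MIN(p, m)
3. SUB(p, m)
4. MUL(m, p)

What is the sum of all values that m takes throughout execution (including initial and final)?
12

Values of m at each step:
Initial: m = 3
After step 1: m = 3
After step 2: m = 3
After step 3: m = 3
After step 4: m = 0
Sum = 3 + 3 + 3 + 3 + 0 = 12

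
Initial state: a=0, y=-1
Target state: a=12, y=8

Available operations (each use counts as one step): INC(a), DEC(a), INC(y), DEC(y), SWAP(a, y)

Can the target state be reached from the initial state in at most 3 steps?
No

The target state cannot be reached within 3 steps.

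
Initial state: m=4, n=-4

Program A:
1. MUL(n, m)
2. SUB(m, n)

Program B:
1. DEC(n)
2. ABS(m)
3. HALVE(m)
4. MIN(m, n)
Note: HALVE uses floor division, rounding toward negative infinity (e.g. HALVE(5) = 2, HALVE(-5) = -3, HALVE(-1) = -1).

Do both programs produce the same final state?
No

Program A final state: m=20, n=-16
Program B final state: m=-5, n=-5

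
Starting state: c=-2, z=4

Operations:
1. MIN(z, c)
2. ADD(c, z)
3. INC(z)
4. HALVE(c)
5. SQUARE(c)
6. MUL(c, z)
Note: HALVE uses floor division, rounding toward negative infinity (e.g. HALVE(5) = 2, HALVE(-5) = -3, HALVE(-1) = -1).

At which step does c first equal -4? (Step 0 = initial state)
Step 2

Tracing c:
Initial: c = -2
After step 1: c = -2
After step 2: c = -4 ← first occurrence
After step 3: c = -4
After step 4: c = -2
After step 5: c = 4
After step 6: c = -4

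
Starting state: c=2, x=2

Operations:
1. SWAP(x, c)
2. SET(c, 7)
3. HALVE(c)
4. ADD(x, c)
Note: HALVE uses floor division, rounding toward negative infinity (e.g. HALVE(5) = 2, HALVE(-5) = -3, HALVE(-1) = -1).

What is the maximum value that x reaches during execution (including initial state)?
5

Values of x at each step:
Initial: x = 2
After step 1: x = 2
After step 2: x = 2
After step 3: x = 2
After step 4: x = 5 ← maximum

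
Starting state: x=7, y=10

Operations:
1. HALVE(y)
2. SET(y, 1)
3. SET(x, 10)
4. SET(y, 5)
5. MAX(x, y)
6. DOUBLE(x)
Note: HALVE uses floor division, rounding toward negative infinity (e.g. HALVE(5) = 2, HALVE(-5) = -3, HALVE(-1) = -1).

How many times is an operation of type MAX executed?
1

Counting MAX operations:
Step 5: MAX(x, y) ← MAX
Total: 1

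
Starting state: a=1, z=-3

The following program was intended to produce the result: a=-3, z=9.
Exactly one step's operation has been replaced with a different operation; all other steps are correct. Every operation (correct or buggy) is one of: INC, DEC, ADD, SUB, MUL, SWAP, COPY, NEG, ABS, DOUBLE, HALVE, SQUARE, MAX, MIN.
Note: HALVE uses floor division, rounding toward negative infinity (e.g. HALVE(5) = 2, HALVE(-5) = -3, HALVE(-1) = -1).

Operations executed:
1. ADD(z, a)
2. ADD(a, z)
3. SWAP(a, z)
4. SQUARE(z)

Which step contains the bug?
Step 1

Trace with buggy code:
Initial: a=1, z=-3
After step 1: a=1, z=-2
After step 2: a=-1, z=-2
After step 3: a=-2, z=-1
After step 4: a=-2, z=1
Actual final a=-2, z=1 ≠ expected a=-3, z=9.
Step 1 is the only position where a single-operation replacement can produce the expected result.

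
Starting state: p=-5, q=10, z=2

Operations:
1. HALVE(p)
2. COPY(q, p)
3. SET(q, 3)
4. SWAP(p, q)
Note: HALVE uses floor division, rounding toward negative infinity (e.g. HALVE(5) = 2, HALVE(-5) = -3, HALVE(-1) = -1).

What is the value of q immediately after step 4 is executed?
q = -3

Tracing q through execution:
Initial: q = 10
After step 1 (HALVE(p)): q = 10
After step 2 (COPY(q, p)): q = -3
After step 3 (SET(q, 3)): q = 3
After step 4 (SWAP(p, q)): q = -3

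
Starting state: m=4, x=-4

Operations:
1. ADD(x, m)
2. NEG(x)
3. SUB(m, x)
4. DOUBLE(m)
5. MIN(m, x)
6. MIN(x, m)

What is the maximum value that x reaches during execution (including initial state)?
0

Values of x at each step:
Initial: x = -4
After step 1: x = 0 ← maximum
After step 2: x = 0
After step 3: x = 0
After step 4: x = 0
After step 5: x = 0
After step 6: x = 0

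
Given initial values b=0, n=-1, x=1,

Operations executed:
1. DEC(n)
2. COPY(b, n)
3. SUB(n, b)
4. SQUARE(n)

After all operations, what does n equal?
n = 0

Tracing execution:
Step 1: DEC(n) → n = -2
Step 2: COPY(b, n) → n = -2
Step 3: SUB(n, b) → n = 0
Step 4: SQUARE(n) → n = 0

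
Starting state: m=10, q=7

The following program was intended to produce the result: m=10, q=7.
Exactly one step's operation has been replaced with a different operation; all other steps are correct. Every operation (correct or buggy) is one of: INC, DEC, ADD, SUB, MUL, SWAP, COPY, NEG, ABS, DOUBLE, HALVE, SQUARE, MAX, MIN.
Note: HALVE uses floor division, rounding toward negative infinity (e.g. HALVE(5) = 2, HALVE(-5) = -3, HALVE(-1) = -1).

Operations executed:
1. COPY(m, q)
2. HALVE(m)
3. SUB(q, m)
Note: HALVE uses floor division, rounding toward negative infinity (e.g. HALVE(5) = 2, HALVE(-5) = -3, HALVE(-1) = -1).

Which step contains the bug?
Step 3

Trace with buggy code:
Initial: m=10, q=7
After step 1: m=7, q=7
After step 2: m=3, q=7
After step 3: m=3, q=4
Actual final m=3, q=4 ≠ expected m=10, q=7.
Step 3 is the only position where a single-operation replacement can produce the expected result.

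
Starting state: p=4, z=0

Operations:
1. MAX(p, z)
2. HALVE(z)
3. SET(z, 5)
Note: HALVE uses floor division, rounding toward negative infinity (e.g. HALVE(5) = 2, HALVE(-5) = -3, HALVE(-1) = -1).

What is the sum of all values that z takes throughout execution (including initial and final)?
5

Values of z at each step:
Initial: z = 0
After step 1: z = 0
After step 2: z = 0
After step 3: z = 5
Sum = 0 + 0 + 0 + 5 = 5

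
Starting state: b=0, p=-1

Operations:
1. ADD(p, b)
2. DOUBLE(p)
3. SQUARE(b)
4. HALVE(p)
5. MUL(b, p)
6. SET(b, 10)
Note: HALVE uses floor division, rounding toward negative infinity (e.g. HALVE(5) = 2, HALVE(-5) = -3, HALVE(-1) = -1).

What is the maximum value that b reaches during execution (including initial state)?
10

Values of b at each step:
Initial: b = 0
After step 1: b = 0
After step 2: b = 0
After step 3: b = 0
After step 4: b = 0
After step 5: b = 0
After step 6: b = 10 ← maximum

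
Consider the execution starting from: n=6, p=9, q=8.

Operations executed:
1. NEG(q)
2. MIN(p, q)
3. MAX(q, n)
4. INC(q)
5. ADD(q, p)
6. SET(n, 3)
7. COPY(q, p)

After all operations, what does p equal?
p = -8

Tracing execution:
Step 1: NEG(q) → p = 9
Step 2: MIN(p, q) → p = -8
Step 3: MAX(q, n) → p = -8
Step 4: INC(q) → p = -8
Step 5: ADD(q, p) → p = -8
Step 6: SET(n, 3) → p = -8
Step 7: COPY(q, p) → p = -8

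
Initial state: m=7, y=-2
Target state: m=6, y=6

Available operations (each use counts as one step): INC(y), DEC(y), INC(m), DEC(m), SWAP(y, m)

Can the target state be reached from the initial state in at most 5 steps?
No

The target state cannot be reached within 5 steps.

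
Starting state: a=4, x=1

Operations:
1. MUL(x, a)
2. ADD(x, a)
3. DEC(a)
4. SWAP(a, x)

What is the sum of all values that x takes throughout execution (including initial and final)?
24

Values of x at each step:
Initial: x = 1
After step 1: x = 4
After step 2: x = 8
After step 3: x = 8
After step 4: x = 3
Sum = 1 + 4 + 8 + 8 + 3 = 24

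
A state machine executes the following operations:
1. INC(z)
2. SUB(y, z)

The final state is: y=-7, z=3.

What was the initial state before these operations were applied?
y=-4, z=2

Working backwards:
Final state: y=-7, z=3
Before step 2 (SUB(y, z)): y=-4, z=3
Before step 1 (INC(z)): y=-4, z=2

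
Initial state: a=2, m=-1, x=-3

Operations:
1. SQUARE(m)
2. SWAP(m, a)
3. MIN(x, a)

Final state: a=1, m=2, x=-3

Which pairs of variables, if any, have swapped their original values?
None

Comparing initial and final values:
x: -3 → -3
m: -1 → 2
a: 2 → 1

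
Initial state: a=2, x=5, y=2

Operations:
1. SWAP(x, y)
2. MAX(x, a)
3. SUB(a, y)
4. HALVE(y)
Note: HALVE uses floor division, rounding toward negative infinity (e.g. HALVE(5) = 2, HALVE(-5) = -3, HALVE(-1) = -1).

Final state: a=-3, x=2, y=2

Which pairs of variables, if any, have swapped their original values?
None

Comparing initial and final values:
x: 5 → 2
y: 2 → 2
a: 2 → -3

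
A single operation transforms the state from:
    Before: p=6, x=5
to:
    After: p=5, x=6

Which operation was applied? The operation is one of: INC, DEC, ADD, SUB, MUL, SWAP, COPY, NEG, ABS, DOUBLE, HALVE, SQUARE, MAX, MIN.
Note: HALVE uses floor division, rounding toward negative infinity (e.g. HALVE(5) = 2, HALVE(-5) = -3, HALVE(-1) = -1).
SWAP(p, x)

Analyzing the change:
Before: p=6, x=5
After: p=5, x=6
Variable p changed from 6 to 5
Variable x changed from 5 to 6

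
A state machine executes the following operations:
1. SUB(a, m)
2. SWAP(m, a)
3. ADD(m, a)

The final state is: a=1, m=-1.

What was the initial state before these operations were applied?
a=-1, m=1

Working backwards:
Final state: a=1, m=-1
Before step 3 (ADD(m, a)): a=1, m=-2
Before step 2 (SWAP(m, a)): a=-2, m=1
Before step 1 (SUB(a, m)): a=-1, m=1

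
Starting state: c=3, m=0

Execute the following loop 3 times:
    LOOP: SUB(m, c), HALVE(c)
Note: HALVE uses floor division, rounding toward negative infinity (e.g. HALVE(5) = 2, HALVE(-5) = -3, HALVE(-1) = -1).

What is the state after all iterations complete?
c=0, m=-4

Iteration trace:
Start: c=3, m=0
After iteration 1: c=1, m=-3
After iteration 2: c=0, m=-4
After iteration 3: c=0, m=-4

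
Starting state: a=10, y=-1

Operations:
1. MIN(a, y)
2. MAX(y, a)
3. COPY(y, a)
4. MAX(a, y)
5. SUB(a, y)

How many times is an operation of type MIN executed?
1

Counting MIN operations:
Step 1: MIN(a, y) ← MIN
Total: 1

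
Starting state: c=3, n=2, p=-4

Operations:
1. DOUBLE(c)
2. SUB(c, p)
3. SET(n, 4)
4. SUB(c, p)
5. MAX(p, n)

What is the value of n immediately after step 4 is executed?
n = 4

Tracing n through execution:
Initial: n = 2
After step 1 (DOUBLE(c)): n = 2
After step 2 (SUB(c, p)): n = 2
After step 3 (SET(n, 4)): n = 4
After step 4 (SUB(c, p)): n = 4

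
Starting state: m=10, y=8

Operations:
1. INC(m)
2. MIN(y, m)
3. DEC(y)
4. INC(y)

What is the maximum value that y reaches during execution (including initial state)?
8

Values of y at each step:
Initial: y = 8 ← maximum
After step 1: y = 8
After step 2: y = 8
After step 3: y = 7
After step 4: y = 8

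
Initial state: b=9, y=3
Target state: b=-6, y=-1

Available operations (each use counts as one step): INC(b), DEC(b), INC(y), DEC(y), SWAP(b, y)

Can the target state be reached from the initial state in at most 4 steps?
No

The target state cannot be reached within 4 steps.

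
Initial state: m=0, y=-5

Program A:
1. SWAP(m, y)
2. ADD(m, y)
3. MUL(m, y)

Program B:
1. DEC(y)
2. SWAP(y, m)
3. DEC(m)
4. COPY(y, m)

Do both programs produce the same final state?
No

Program A final state: m=0, y=0
Program B final state: m=-7, y=-7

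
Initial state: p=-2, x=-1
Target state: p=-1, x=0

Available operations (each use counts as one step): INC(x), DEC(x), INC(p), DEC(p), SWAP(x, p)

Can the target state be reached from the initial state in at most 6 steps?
Yes

Path (2 steps): INC(x) → INC(p)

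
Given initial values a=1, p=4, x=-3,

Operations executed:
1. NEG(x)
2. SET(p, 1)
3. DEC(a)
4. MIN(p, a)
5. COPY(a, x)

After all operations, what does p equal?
p = 0

Tracing execution:
Step 1: NEG(x) → p = 4
Step 2: SET(p, 1) → p = 1
Step 3: DEC(a) → p = 1
Step 4: MIN(p, a) → p = 0
Step 5: COPY(a, x) → p = 0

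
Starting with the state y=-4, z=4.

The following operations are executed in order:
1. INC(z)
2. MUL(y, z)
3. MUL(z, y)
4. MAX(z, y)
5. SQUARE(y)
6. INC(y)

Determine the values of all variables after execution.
{y: 401, z: -20}

Step-by-step execution:
Initial: y=-4, z=4
After step 1 (INC(z)): y=-4, z=5
After step 2 (MUL(y, z)): y=-20, z=5
After step 3 (MUL(z, y)): y=-20, z=-100
After step 4 (MAX(z, y)): y=-20, z=-20
After step 5 (SQUARE(y)): y=400, z=-20
After step 6 (INC(y)): y=401, z=-20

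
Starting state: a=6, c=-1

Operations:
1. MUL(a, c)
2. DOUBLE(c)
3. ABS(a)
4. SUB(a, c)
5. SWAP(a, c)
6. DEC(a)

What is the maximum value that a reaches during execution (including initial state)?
8

Values of a at each step:
Initial: a = 6
After step 1: a = -6
After step 2: a = -6
After step 3: a = 6
After step 4: a = 8 ← maximum
After step 5: a = -2
After step 6: a = -3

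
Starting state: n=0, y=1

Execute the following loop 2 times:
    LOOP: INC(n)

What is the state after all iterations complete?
n=2, y=1

Iteration trace:
Start: n=0, y=1
After iteration 1: n=1, y=1
After iteration 2: n=2, y=1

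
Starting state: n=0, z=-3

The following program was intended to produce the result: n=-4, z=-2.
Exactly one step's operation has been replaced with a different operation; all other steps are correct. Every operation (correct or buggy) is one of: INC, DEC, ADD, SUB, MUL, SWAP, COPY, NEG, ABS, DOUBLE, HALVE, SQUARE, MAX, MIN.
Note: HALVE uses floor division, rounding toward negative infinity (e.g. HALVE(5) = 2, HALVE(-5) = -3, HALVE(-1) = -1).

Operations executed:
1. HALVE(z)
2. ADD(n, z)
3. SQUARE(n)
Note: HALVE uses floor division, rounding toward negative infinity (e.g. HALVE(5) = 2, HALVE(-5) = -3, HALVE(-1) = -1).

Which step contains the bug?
Step 3

Trace with buggy code:
Initial: n=0, z=-3
After step 1: n=0, z=-2
After step 2: n=-2, z=-2
After step 3: n=4, z=-2
Actual final n=4, z=-2 ≠ expected n=-4, z=-2.
Step 3 is the only position where a single-operation replacement can produce the expected result.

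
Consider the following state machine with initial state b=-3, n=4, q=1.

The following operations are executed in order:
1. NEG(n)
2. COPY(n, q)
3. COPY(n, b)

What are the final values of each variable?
{b: -3, n: -3, q: 1}

Step-by-step execution:
Initial: b=-3, n=4, q=1
After step 1 (NEG(n)): b=-3, n=-4, q=1
After step 2 (COPY(n, q)): b=-3, n=1, q=1
After step 3 (COPY(n, b)): b=-3, n=-3, q=1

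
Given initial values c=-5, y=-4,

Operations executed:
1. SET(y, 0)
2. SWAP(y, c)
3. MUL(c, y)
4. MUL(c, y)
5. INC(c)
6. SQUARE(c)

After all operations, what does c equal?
c = 1

Tracing execution:
Step 1: SET(y, 0) → c = -5
Step 2: SWAP(y, c) → c = 0
Step 3: MUL(c, y) → c = 0
Step 4: MUL(c, y) → c = 0
Step 5: INC(c) → c = 1
Step 6: SQUARE(c) → c = 1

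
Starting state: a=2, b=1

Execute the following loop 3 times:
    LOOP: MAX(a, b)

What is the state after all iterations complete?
a=2, b=1

Iteration trace:
Start: a=2, b=1
After iteration 1: a=2, b=1
After iteration 2: a=2, b=1
After iteration 3: a=2, b=1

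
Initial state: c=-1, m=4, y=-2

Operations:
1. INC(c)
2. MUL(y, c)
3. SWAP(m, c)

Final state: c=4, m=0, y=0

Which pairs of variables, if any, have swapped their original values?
None

Comparing initial and final values:
c: -1 → 4
m: 4 → 0
y: -2 → 0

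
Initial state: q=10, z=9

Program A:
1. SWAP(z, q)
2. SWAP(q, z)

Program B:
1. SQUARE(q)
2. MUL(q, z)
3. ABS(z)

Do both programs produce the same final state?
No

Program A final state: q=10, z=9
Program B final state: q=900, z=9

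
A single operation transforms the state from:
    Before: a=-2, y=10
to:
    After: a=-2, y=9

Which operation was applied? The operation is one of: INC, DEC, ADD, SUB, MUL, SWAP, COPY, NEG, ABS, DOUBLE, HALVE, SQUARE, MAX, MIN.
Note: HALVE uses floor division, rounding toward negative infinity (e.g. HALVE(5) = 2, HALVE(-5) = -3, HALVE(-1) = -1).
DEC(y)

Analyzing the change:
Before: a=-2, y=10
After: a=-2, y=9
Variable y changed from 10 to 9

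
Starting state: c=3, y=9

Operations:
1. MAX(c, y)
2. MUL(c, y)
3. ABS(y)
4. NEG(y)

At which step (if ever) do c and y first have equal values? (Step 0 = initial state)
Step 1

c and y first become equal after step 1.

Comparing values at each step:
Initial: c=3, y=9
After step 1: c=9, y=9 ← equal!
After step 2: c=81, y=9
After step 3: c=81, y=9
After step 4: c=81, y=-9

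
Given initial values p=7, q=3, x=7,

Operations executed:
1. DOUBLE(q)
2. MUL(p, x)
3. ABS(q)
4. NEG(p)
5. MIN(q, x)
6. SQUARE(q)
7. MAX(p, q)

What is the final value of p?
p = 36

Tracing execution:
Step 1: DOUBLE(q) → p = 7
Step 2: MUL(p, x) → p = 49
Step 3: ABS(q) → p = 49
Step 4: NEG(p) → p = -49
Step 5: MIN(q, x) → p = -49
Step 6: SQUARE(q) → p = -49
Step 7: MAX(p, q) → p = 36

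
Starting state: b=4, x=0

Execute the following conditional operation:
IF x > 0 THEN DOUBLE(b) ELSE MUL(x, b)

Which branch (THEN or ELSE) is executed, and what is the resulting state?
Branch: ELSE, Final state: b=4, x=0

Evaluating condition: x > 0
x = 0
Condition is False, so ELSE branch executes
After MUL(x, b): b=4, x=0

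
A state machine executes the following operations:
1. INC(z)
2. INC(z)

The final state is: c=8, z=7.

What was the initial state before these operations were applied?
c=8, z=5

Working backwards:
Final state: c=8, z=7
Before step 2 (INC(z)): c=8, z=6
Before step 1 (INC(z)): c=8, z=5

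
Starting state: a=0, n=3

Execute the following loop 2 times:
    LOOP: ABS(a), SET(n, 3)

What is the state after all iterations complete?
a=0, n=3

Iteration trace:
Start: a=0, n=3
After iteration 1: a=0, n=3
After iteration 2: a=0, n=3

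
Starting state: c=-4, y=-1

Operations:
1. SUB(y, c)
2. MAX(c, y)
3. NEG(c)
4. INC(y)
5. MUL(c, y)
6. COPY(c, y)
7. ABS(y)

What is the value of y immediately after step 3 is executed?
y = 3

Tracing y through execution:
Initial: y = -1
After step 1 (SUB(y, c)): y = 3
After step 2 (MAX(c, y)): y = 3
After step 3 (NEG(c)): y = 3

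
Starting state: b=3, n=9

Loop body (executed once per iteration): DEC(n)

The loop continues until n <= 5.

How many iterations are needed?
4

Tracing iterations:
Initial: b=3, n=9
After iteration 1: b=3, n=8
After iteration 2: b=3, n=7
After iteration 3: b=3, n=6
After iteration 4: b=3, n=5
n <= 5 now holds, so the loop exits after 4 iterations.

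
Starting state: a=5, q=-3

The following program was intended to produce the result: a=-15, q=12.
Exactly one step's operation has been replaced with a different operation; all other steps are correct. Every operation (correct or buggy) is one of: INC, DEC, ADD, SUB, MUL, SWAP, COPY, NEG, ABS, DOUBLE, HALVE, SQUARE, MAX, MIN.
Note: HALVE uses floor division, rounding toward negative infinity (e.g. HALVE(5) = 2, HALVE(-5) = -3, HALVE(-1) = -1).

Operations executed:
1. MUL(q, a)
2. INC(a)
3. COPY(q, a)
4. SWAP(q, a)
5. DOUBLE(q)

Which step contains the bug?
Step 3

Trace with buggy code:
Initial: a=5, q=-3
After step 1: a=5, q=-15
After step 2: a=6, q=-15
After step 3: a=6, q=6
After step 4: a=6, q=6
After step 5: a=6, q=12
Actual final a=6, q=12 ≠ expected a=-15, q=12.
Step 3 is the only position where a single-operation replacement can produce the expected result.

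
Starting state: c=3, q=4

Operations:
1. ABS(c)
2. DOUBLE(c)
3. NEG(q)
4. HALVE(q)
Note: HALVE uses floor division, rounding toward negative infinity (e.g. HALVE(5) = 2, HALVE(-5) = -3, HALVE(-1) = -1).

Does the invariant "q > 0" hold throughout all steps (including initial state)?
No, violated after step 3

The invariant is violated after step 3.

State at each step:
Initial: c=3, q=4
After step 1: c=3, q=4
After step 2: c=6, q=4
After step 3: c=6, q=-4
After step 4: c=6, q=-2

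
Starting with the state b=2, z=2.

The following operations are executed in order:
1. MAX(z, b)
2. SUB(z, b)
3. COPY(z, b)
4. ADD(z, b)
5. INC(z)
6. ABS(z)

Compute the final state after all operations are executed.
{b: 2, z: 5}

Step-by-step execution:
Initial: b=2, z=2
After step 1 (MAX(z, b)): b=2, z=2
After step 2 (SUB(z, b)): b=2, z=0
After step 3 (COPY(z, b)): b=2, z=2
After step 4 (ADD(z, b)): b=2, z=4
After step 5 (INC(z)): b=2, z=5
After step 6 (ABS(z)): b=2, z=5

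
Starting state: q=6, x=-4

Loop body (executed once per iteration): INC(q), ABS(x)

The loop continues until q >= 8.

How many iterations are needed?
2

Tracing iterations:
Initial: q=6, x=-4
After iteration 1: q=7, x=4
After iteration 2: q=8, x=4
q >= 8 now holds, so the loop exits after 2 iterations.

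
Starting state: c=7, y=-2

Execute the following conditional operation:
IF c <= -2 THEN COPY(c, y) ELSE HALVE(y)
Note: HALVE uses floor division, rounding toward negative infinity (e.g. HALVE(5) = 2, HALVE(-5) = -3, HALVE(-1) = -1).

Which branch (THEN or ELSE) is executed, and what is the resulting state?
Branch: ELSE, Final state: c=7, y=-1

Evaluating condition: c <= -2
c = 7
Condition is False, so ELSE branch executes
After HALVE(y): c=7, y=-1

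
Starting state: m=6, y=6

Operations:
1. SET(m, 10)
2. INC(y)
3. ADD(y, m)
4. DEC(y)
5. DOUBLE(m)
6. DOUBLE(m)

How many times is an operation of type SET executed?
1

Counting SET operations:
Step 1: SET(m, 10) ← SET
Total: 1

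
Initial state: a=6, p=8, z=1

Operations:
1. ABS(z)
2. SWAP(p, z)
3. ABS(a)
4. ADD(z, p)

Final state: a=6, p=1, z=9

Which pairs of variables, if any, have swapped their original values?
None

Comparing initial and final values:
p: 8 → 1
z: 1 → 9
a: 6 → 6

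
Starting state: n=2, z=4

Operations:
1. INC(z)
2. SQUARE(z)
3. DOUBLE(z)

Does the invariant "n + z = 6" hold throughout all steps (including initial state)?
No, violated after step 1

The invariant is violated after step 1.

State at each step:
Initial: n=2, z=4
After step 1: n=2, z=5
After step 2: n=2, z=25
After step 3: n=2, z=50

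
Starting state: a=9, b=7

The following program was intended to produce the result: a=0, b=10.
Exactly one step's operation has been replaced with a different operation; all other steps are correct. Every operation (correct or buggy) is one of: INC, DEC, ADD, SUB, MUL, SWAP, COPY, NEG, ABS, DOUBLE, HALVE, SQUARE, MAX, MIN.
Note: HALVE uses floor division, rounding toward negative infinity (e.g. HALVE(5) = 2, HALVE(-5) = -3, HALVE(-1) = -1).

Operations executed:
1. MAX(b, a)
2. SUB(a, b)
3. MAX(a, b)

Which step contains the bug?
Step 3

Trace with buggy code:
Initial: a=9, b=7
After step 1: a=9, b=9
After step 2: a=0, b=9
After step 3: a=9, b=9
Actual final a=9, b=9 ≠ expected a=0, b=10.
Step 3 is the only position where a single-operation replacement can produce the expected result.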